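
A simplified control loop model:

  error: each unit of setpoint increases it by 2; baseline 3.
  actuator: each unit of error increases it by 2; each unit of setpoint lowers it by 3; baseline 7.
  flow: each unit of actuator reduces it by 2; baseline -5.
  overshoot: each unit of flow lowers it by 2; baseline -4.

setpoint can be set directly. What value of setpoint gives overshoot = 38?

Substituting into the actuator equation gives actuator = setpoint + 13.
Substituting into the flow equation gives flow = -2*setpoint - 31.
Substituting into the overshoot equation gives overshoot = 4*setpoint + 58.
Solve 4*setpoint + 58 = 38: setpoint = (38 - 58) / 4 = -5.

setpoint = -5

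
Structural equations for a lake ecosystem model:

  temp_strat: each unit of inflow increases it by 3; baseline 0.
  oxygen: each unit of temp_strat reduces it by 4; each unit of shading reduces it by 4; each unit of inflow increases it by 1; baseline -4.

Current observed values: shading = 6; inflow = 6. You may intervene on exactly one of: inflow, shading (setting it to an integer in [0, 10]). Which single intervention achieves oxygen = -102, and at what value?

Intervening on inflow: oxygen = -11*inflow - 28. Reaching -102 requires inflow = 74/11, not an integer.
Intervening on shading: with other inputs at their observed values, oxygen = -4*shading - 70. Solving for -102 gives shading = 8, within [0, 10].

set shading = 8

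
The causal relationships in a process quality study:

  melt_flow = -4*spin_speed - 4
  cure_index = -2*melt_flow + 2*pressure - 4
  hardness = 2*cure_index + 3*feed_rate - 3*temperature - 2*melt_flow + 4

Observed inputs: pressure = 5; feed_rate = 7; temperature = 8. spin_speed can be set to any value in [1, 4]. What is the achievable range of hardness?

61 to 133

Substituting into the cure_index equation gives cure_index = 8*spin_speed + 14.
Substituting into the hardness equation gives hardness = 24*spin_speed + 37.
Linear in spin_speed, so extremes are at the endpoints: spin_speed = 1 gives hardness = 61; spin_speed = 4 gives hardness = 133.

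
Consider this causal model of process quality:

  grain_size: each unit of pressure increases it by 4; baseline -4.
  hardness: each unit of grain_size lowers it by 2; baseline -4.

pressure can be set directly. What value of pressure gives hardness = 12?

Substituting into the hardness equation gives hardness = -8*pressure + 4.
Solve -8*pressure + 4 = 12: pressure = (12 - 4) / -8 = -1.

pressure = -1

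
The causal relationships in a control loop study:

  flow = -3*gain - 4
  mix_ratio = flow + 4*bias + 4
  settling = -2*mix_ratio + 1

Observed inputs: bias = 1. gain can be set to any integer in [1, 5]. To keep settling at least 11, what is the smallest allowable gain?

Substituting into the mix_ratio equation gives mix_ratio = -3*gain + 4.
This gives settling = 6*gain - 7.
Require 6*gain - 7 ≥ 11, so gain ≥ 3.
The smallest integer in [1, 5] satisfying this is 3.

gain = 3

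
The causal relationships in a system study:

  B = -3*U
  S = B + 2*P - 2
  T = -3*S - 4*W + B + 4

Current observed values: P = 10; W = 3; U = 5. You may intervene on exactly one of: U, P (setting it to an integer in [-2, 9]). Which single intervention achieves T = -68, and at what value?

set U = -1

Intervening on U: with other inputs at their observed values, T = 6*U - 62. Solving for -68 gives U = -1, within [-2, 9].
Intervening on P: T = -6*P + 28. Reaching -68 requires P = 16, outside [-2, 9].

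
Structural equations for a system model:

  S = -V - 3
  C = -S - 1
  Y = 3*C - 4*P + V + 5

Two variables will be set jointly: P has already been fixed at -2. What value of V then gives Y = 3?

V = -4

With P held at -2:
Substituting into the C equation gives C = V + 2.
Substituting into the Y equation gives Y = 4*V + 19.
Solve 4*V + 19 = 3: V = (3 - 19) / 4 = -4.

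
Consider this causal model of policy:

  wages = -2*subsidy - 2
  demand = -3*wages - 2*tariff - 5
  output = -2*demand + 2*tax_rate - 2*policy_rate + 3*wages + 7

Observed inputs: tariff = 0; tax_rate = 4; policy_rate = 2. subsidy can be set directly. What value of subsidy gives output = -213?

Substituting into the demand equation gives demand = 6*subsidy + 1.
output becomes -18*subsidy + 3.
Solve -18*subsidy + 3 = -213: subsidy = (-213 - 3) / -18 = 12.

subsidy = 12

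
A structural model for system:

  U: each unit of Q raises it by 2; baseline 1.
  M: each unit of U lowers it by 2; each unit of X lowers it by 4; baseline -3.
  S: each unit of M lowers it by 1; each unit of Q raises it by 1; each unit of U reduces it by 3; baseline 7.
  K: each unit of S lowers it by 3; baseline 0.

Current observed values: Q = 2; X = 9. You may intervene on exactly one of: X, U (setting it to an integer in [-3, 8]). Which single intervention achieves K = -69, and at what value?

Intervening on X: with other inputs at their observed values, K = -12*X - 21. Solving for -69 gives X = 4, within [-3, 8].
Intervening on U: K = 3*U - 144. Reaching -69 requires U = 25, outside [-3, 8].

set X = 4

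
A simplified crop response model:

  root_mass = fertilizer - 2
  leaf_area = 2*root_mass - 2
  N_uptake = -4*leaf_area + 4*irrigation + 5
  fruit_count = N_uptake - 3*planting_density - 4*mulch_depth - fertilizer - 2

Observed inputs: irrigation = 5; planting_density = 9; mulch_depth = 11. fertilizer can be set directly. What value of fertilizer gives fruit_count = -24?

Substituting into the leaf_area equation gives leaf_area = 2*fertilizer - 6.
Substituting into the N_uptake equation gives N_uptake = -8*fertilizer + 49.
So fruit_count = -9*fertilizer - 24.
Solve -9*fertilizer - 24 = -24: fertilizer = (-24 + 24) / -9 = 0.

fertilizer = 0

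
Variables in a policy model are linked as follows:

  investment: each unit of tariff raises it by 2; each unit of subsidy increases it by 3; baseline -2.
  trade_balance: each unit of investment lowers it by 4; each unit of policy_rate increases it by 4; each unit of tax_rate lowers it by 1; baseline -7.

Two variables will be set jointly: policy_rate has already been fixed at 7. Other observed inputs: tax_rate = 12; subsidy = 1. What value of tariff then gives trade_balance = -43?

tariff = 6

With policy_rate held at 7:
Substituting into the investment equation gives investment = 2*tariff + 1.
This gives trade_balance = -8*tariff + 5.
Solve -8*tariff + 5 = -43: tariff = (-43 - 5) / -8 = 6.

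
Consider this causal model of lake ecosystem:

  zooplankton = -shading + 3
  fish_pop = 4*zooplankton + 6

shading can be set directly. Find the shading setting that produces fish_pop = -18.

Substituting into the fish_pop equation gives fish_pop = -4*shading + 18.
Solve -4*shading + 18 = -18: shading = (-18 - 18) / -4 = 9.

shading = 9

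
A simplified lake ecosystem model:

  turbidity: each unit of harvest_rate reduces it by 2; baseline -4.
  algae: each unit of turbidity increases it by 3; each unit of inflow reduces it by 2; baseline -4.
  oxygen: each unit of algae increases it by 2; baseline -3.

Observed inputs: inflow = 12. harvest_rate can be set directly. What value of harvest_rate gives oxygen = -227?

Substituting into the algae equation gives algae = -6*harvest_rate - 40.
This gives oxygen = -12*harvest_rate - 83.
Solve -12*harvest_rate - 83 = -227: harvest_rate = (-227 + 83) / -12 = 12.

harvest_rate = 12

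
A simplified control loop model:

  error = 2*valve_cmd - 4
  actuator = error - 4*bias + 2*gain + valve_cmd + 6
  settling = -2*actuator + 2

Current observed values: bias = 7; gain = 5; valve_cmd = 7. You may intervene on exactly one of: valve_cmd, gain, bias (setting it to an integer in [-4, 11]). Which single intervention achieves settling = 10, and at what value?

set valve_cmd = 4

Intervening on valve_cmd: with other inputs at their observed values, settling = -6*valve_cmd + 34. Solving for 10 gives valve_cmd = 4, within [-4, 11].
Intervening on gain: settling = -4*gain + 12. Reaching 10 requires gain = 1/2, not an integer.
Intervening on bias: settling = 8*bias - 64. Reaching 10 requires bias = 37/4, not an integer.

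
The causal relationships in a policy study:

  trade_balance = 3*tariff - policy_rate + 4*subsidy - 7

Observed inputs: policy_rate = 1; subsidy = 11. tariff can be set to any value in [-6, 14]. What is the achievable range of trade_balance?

18 to 78

Substituting into the trade_balance equation gives trade_balance = 3*tariff + 36.
Linear in tariff, so extremes are at the endpoints: tariff = -6 gives trade_balance = 18; tariff = 14 gives trade_balance = 78.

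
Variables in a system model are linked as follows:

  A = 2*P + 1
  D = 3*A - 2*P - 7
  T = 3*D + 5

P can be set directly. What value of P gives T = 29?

Substituting into the D equation gives D = 4*P - 4.
T becomes 12*P - 7.
Solve 12*P - 7 = 29: P = (29 + 7) / 12 = 3.

P = 3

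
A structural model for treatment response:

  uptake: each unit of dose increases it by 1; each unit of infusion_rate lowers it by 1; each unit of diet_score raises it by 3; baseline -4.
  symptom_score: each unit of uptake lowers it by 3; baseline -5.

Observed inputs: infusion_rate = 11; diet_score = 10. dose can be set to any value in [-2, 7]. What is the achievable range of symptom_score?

Substituting into the uptake equation gives uptake = dose + 15.
Substituting into the symptom_score equation gives symptom_score = -3*dose - 50.
Linear in dose, so extremes are at the endpoints: dose = -2 gives symptom_score = -44; dose = 7 gives symptom_score = -71.

-71 to -44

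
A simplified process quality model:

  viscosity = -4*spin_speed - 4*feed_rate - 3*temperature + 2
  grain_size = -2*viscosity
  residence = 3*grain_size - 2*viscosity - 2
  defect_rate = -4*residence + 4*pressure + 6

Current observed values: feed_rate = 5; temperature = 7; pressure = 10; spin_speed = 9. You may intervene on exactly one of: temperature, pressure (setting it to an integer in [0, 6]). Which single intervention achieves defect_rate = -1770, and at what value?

set temperature = 1

Intervening on temperature: with other inputs at their observed values, defect_rate = -96*temperature - 1674. Solving for -1770 gives temperature = 1, within [0, 6].
Intervening on pressure: defect_rate = 4*pressure - 2386. Reaching -1770 requires pressure = 154, outside [0, 6].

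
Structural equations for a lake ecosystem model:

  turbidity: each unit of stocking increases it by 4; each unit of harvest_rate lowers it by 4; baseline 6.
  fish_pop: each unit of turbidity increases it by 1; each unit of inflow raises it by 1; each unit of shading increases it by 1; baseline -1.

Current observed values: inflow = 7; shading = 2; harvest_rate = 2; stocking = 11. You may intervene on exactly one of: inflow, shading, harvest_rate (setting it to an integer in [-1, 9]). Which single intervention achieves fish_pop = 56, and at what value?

Intervening on inflow: fish_pop = inflow + 43. Reaching 56 requires inflow = 13, outside [-1, 9].
Intervening on shading: with other inputs at their observed values, fish_pop = shading + 48. Solving for 56 gives shading = 8, within [-1, 9].
Intervening on harvest_rate: fish_pop = -4*harvest_rate + 58. Reaching 56 requires harvest_rate = 1/2, not an integer.

set shading = 8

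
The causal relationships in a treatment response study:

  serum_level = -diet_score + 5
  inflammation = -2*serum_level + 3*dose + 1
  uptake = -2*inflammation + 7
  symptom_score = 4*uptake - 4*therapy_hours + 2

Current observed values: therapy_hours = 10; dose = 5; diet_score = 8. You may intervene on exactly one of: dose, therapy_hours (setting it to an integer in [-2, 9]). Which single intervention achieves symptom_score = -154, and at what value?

set therapy_hours = 2

Intervening on dose: symptom_score = -24*dose - 66. Reaching -154 requires dose = 11/3, not an integer.
Intervening on therapy_hours: with other inputs at their observed values, symptom_score = -4*therapy_hours - 146. Solving for -154 gives therapy_hours = 2, within [-2, 9].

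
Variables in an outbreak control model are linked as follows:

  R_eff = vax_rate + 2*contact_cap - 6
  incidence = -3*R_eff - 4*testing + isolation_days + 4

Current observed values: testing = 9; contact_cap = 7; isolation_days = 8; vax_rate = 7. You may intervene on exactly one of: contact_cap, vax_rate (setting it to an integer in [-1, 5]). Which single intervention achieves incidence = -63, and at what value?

Intervening on contact_cap: incidence = -6*contact_cap - 27. Reaching -63 requires contact_cap = 6, outside [-1, 5].
Intervening on vax_rate: with other inputs at their observed values, incidence = -3*vax_rate - 48. Solving for -63 gives vax_rate = 5, within [-1, 5].

set vax_rate = 5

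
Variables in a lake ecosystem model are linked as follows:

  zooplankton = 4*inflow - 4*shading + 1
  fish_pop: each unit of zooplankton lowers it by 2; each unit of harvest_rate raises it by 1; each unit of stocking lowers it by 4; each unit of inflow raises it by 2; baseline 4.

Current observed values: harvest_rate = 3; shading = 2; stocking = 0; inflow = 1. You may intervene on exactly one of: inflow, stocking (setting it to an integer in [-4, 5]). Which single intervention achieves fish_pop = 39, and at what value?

Intervening on inflow: with other inputs at their observed values, fish_pop = -6*inflow + 21. Solving for 39 gives inflow = -3, within [-4, 5].
Intervening on stocking: fish_pop = -4*stocking + 15. Reaching 39 requires stocking = -6, outside [-4, 5].

set inflow = -3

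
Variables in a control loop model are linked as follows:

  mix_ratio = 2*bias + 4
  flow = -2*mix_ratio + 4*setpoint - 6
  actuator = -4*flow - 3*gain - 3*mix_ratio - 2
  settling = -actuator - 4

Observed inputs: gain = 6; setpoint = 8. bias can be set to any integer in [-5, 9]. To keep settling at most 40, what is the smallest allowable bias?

bias = 6

Substituting into the flow equation gives flow = -4*bias + 18.
Substituting into the actuator equation gives actuator = 10*bias - 104.
Substituting into the settling equation gives settling = -10*bias + 100.
Require -10*bias + 100 ≤ 40, so bias ≥ 6.
The smallest integer in [-5, 9] satisfying this is 6.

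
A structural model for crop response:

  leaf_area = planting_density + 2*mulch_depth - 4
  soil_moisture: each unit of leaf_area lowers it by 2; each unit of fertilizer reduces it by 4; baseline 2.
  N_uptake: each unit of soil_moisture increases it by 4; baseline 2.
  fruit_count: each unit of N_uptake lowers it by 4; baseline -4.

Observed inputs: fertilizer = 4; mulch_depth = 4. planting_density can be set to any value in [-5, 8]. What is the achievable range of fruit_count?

Substituting into the leaf_area equation gives leaf_area = planting_density + 4.
This gives soil_moisture = -2*planting_density - 22.
Substituting into the N_uptake equation gives N_uptake = -8*planting_density - 86.
Substituting into the fruit_count equation gives fruit_count = 32*planting_density + 340.
Linear in planting_density, so extremes are at the endpoints: planting_density = -5 gives fruit_count = 180; planting_density = 8 gives fruit_count = 596.

180 to 596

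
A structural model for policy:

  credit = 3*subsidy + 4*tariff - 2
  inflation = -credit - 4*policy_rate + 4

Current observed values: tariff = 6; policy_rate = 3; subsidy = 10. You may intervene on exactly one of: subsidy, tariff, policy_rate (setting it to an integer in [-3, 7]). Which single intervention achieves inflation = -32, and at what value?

set tariff = -1

Intervening on subsidy: inflation = -3*subsidy - 30. Reaching -32 requires subsidy = 2/3, not an integer.
Intervening on tariff: with other inputs at their observed values, inflation = -4*tariff - 36. Solving for -32 gives tariff = -1, within [-3, 7].
Intervening on policy_rate: inflation = -4*policy_rate - 48. Reaching -32 requires policy_rate = -4, outside [-3, 7].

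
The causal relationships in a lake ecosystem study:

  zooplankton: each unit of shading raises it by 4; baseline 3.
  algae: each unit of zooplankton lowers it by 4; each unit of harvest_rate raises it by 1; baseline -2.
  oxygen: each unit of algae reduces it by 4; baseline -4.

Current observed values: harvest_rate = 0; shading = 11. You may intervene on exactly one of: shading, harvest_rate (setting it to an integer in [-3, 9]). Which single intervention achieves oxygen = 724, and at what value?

set harvest_rate = 8

Intervening on shading: oxygen = 64*shading + 52. Reaching 724 requires shading = 21/2, not an integer.
Intervening on harvest_rate: with other inputs at their observed values, oxygen = -4*harvest_rate + 756. Solving for 724 gives harvest_rate = 8, within [-3, 9].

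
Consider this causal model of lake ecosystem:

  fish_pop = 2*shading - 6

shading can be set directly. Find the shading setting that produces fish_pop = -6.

shading = 0

Solve 2*shading - 6 = -6: shading = (-6 + 6) / 2 = 0.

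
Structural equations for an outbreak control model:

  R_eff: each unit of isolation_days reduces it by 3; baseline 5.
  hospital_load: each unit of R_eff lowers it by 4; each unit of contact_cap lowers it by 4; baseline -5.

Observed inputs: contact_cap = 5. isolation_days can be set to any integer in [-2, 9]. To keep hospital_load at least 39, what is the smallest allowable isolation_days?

isolation_days = 7

Substituting into the hospital_load equation gives hospital_load = 12*isolation_days - 45.
Require 12*isolation_days - 45 ≥ 39, so isolation_days ≥ 7.
The smallest integer in [-2, 9] satisfying this is 7.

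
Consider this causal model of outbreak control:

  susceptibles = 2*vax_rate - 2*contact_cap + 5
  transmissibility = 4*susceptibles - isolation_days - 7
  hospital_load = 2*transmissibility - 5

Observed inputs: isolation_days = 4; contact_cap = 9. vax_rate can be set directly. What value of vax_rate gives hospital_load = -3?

Substituting into the susceptibles equation gives susceptibles = 2*vax_rate - 13.
Substituting into the transmissibility equation gives transmissibility = 8*vax_rate - 63.
So hospital_load = 16*vax_rate - 131.
Solve 16*vax_rate - 131 = -3: vax_rate = (-3 + 131) / 16 = 8.

vax_rate = 8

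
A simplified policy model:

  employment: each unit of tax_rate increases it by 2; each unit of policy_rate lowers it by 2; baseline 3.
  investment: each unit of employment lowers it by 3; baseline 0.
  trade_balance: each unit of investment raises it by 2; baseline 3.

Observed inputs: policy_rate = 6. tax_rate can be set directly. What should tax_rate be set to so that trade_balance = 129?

tax_rate = -6

Substituting into the employment equation gives employment = 2*tax_rate - 9.
This gives investment = -6*tax_rate + 27.
This gives trade_balance = -12*tax_rate + 57.
Solve -12*tax_rate + 57 = 129: tax_rate = (129 - 57) / -12 = -6.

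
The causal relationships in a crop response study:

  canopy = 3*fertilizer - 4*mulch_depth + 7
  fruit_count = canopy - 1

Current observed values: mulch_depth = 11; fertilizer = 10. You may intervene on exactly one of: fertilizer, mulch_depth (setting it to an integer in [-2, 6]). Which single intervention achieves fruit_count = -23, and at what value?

Intervening on fertilizer: with other inputs at their observed values, fruit_count = 3*fertilizer - 38. Solving for -23 gives fertilizer = 5, within [-2, 6].
Intervening on mulch_depth: fruit_count = -4*mulch_depth + 36. Reaching -23 requires mulch_depth = 59/4, not an integer.

set fertilizer = 5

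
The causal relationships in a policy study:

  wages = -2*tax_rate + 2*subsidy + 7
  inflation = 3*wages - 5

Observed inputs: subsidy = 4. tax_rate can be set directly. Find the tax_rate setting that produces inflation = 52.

tax_rate = -2

Substituting into the wages equation gives wages = -2*tax_rate + 15.
Substituting into the inflation equation gives inflation = -6*tax_rate + 40.
Solve -6*tax_rate + 40 = 52: tax_rate = (52 - 40) / -6 = -2.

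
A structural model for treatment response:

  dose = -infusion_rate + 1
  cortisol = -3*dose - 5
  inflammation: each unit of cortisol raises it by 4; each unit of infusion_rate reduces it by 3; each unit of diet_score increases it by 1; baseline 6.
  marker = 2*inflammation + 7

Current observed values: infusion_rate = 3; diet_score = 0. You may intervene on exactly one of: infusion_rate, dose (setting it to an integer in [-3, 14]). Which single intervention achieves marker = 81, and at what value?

Intervening on infusion_rate: with other inputs at their observed values, marker = 18*infusion_rate - 45. Solving for 81 gives infusion_rate = 7, within [-3, 14].
Intervening on dose: marker = -24*dose - 39. Reaching 81 requires dose = -5, outside [-3, 14].

set infusion_rate = 7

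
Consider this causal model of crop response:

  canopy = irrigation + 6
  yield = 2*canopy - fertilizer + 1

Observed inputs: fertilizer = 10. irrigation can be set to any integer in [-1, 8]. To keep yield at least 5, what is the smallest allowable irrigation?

irrigation = 1

Substituting into the yield equation gives yield = 2*irrigation + 3.
Require 2*irrigation + 3 ≥ 5, so irrigation ≥ 1.
The smallest integer in [-1, 8] satisfying this is 1.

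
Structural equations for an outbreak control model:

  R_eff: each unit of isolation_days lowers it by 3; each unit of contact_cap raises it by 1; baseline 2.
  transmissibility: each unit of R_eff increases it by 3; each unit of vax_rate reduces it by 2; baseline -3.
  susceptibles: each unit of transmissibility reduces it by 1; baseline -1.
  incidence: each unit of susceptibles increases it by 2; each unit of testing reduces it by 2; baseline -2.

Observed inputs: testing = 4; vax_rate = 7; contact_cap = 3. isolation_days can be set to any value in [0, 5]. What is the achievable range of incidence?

-8 to 82

Substituting into the R_eff equation gives R_eff = -3*isolation_days + 5.
Substituting into the transmissibility equation gives transmissibility = -9*isolation_days - 2.
susceptibles becomes 9*isolation_days + 1.
This gives incidence = 18*isolation_days - 8.
Linear in isolation_days, so extremes are at the endpoints: isolation_days = 0 gives incidence = -8; isolation_days = 5 gives incidence = 82.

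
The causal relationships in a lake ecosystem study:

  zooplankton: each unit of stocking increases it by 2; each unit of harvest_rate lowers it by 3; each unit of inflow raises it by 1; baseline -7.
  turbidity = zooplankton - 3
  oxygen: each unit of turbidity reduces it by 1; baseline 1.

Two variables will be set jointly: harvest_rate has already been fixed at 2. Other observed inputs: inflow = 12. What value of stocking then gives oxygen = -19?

With harvest_rate held at 2:
Substituting into the zooplankton equation gives zooplankton = 2*stocking - 1.
turbidity becomes 2*stocking - 4.
oxygen becomes -2*stocking + 5.
Solve -2*stocking + 5 = -19: stocking = (-19 - 5) / -2 = 12.

stocking = 12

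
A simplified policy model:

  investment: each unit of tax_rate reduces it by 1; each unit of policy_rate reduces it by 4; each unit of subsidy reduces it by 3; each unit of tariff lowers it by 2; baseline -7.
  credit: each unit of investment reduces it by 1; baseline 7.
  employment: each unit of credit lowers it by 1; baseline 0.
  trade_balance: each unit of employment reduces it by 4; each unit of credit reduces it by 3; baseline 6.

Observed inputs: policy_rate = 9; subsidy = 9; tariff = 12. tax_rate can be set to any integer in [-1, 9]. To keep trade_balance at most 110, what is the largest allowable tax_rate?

Substituting into the investment equation gives investment = -tax_rate - 94.
credit becomes tax_rate + 101.
Substituting into the employment equation gives employment = -tax_rate - 101.
Substituting into the trade_balance equation gives trade_balance = tax_rate + 107.
Require tax_rate + 107 ≤ 110, so tax_rate ≤ 3.
The largest integer in [-1, 9] satisfying this is 3.

tax_rate = 3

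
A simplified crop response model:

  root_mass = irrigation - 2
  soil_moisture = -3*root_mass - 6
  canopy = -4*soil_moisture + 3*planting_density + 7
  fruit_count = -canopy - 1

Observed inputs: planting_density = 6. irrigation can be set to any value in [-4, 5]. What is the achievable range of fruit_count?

Substituting into the soil_moisture equation gives soil_moisture = -3*irrigation.
Substituting into the canopy equation gives canopy = 12*irrigation + 25.
Substituting into the fruit_count equation gives fruit_count = -12*irrigation - 26.
Linear in irrigation, so extremes are at the endpoints: irrigation = -4 gives fruit_count = 22; irrigation = 5 gives fruit_count = -86.

-86 to 22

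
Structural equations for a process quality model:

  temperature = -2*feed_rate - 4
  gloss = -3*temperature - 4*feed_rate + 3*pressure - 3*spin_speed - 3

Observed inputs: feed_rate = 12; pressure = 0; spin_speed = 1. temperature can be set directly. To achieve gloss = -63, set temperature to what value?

Intervening on temperature fixes its value directly, overriding its dependence on feed_rate.
Substituting into the gloss equation gives gloss = -3*temperature - 54.
Solve -3*temperature - 54 = -63: temperature = (-63 + 54) / -3 = 3.

temperature = 3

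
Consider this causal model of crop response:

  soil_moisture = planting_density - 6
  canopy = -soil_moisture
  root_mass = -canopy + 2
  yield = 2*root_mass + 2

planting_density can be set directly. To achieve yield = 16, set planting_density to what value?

planting_density = 11

Substituting into the canopy equation gives canopy = -planting_density + 6.
root_mass becomes planting_density - 4.
So yield = 2*planting_density - 6.
Solve 2*planting_density - 6 = 16: planting_density = (16 + 6) / 2 = 11.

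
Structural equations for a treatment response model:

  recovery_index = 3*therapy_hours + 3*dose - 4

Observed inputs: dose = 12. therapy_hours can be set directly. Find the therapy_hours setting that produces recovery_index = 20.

Substituting into the recovery_index equation gives recovery_index = 3*therapy_hours + 32.
Solve 3*therapy_hours + 32 = 20: therapy_hours = (20 - 32) / 3 = -4.

therapy_hours = -4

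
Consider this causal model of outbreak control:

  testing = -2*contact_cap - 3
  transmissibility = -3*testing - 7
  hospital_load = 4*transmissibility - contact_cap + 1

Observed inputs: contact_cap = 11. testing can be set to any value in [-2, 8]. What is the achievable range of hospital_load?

-134 to -14

Intervening on testing fixes its value directly, overriding its dependence on contact_cap.
Substituting into the hospital_load equation gives hospital_load = -12*testing - 38.
Linear in testing, so extremes are at the endpoints: testing = -2 gives hospital_load = -14; testing = 8 gives hospital_load = -134.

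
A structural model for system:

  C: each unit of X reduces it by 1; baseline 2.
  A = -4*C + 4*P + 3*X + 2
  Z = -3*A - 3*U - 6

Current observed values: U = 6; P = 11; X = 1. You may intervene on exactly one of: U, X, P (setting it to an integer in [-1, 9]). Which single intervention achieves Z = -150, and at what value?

set U = 3

Intervening on U: with other inputs at their observed values, Z = -3*U - 141. Solving for -150 gives U = 3, within [-1, 9].
Intervening on X: Z = -21*X - 138. Reaching -150 requires X = 4/7, not an integer.
Intervening on P: Z = -12*P - 27. Reaching -150 requires P = 41/4, not an integer.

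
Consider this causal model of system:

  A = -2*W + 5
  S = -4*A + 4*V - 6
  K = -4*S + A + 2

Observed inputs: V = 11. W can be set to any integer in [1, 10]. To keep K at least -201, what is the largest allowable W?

Substituting into the S equation gives S = 8*W + 18.
Substituting into the K equation gives K = -34*W - 65.
Require -34*W - 65 ≥ -201, so W ≤ 4.
The largest integer in [1, 10] satisfying this is 4.

W = 4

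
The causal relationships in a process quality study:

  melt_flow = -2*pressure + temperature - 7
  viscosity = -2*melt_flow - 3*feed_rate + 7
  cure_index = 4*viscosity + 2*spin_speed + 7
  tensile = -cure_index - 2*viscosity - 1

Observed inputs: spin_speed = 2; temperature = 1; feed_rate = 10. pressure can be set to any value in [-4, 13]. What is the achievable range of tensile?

Substituting into the melt_flow equation gives melt_flow = -2*pressure - 6.
This gives viscosity = 4*pressure - 11.
cure_index becomes 16*pressure - 33.
Substituting into the tensile equation gives tensile = -24*pressure + 54.
Linear in pressure, so extremes are at the endpoints: pressure = -4 gives tensile = 150; pressure = 13 gives tensile = -258.

-258 to 150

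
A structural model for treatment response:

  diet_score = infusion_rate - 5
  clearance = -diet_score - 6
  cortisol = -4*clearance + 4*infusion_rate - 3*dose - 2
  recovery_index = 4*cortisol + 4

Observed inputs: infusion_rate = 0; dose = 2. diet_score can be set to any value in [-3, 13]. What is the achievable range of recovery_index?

20 to 276

Intervening on diet_score fixes its value directly, overriding its dependence on infusion_rate.
Substituting into the cortisol equation gives cortisol = 4*diet_score + 16.
Substituting into the recovery_index equation gives recovery_index = 16*diet_score + 68.
Linear in diet_score, so extremes are at the endpoints: diet_score = -3 gives recovery_index = 20; diet_score = 13 gives recovery_index = 276.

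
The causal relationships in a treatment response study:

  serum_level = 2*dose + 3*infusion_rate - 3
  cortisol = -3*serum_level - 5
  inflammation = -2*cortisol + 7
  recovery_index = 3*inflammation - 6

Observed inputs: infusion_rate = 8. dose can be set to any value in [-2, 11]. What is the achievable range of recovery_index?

Substituting into the serum_level equation gives serum_level = 2*dose + 21.
This gives cortisol = -6*dose - 68.
Substituting into the inflammation equation gives inflammation = 12*dose + 143.
So recovery_index = 36*dose + 423.
Linear in dose, so extremes are at the endpoints: dose = -2 gives recovery_index = 351; dose = 11 gives recovery_index = 819.

351 to 819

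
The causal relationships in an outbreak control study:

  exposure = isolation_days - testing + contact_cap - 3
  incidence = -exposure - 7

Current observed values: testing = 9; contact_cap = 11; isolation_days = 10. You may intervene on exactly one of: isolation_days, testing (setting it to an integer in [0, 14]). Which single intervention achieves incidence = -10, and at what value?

set isolation_days = 4

Intervening on isolation_days: with other inputs at their observed values, incidence = -isolation_days - 6. Solving for -10 gives isolation_days = 4, within [0, 14].
Intervening on testing: incidence = testing - 25. Reaching -10 requires testing = 15, outside [0, 14].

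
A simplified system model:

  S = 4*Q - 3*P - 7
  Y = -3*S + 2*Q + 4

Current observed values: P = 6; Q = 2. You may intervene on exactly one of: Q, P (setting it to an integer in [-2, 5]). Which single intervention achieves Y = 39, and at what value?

set Q = 4

Intervening on Q: with other inputs at their observed values, Y = -10*Q + 79. Solving for 39 gives Q = 4, within [-2, 5].
Intervening on P: Y = 9*P + 5. Reaching 39 requires P = 34/9, not an integer.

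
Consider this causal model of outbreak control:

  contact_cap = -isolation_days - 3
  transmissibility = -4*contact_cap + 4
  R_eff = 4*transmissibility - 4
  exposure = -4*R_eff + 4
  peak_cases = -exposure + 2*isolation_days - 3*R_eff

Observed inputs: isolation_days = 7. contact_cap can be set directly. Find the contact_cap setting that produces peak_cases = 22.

contact_cap = 0

Intervening on contact_cap fixes its value directly, overriding its dependence on isolation_days.
Substituting into the R_eff equation gives R_eff = -16*contact_cap + 12.
So exposure = 64*contact_cap - 44.
So peak_cases = -16*contact_cap + 22.
Solve -16*contact_cap + 22 = 22: contact_cap = (22 - 22) / -16 = 0.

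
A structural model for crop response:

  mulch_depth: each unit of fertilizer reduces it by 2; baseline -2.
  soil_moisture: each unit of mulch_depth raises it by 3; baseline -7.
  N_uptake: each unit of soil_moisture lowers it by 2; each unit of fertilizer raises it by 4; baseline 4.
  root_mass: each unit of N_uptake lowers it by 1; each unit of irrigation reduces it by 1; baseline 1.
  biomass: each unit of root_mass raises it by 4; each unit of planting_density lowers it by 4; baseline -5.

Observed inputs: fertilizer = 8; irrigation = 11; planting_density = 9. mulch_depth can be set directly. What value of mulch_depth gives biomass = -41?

mulch_depth = 10

Intervening on mulch_depth fixes its value directly, overriding its dependence on fertilizer.
Substituting into the N_uptake equation gives N_uptake = -6*mulch_depth + 50.
Substituting into the root_mass equation gives root_mass = 6*mulch_depth - 60.
Substituting into the biomass equation gives biomass = 24*mulch_depth - 281.
Solve 24*mulch_depth - 281 = -41: mulch_depth = (-41 + 281) / 24 = 10.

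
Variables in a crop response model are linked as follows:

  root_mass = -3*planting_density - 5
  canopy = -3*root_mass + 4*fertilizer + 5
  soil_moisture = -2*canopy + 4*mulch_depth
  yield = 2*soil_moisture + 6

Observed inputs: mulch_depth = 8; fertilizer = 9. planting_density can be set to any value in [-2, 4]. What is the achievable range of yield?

-298 to -82

Substituting into the canopy equation gives canopy = 9*planting_density + 56.
soil_moisture becomes -18*planting_density - 80.
So yield = -36*planting_density - 154.
Linear in planting_density, so extremes are at the endpoints: planting_density = -2 gives yield = -82; planting_density = 4 gives yield = -298.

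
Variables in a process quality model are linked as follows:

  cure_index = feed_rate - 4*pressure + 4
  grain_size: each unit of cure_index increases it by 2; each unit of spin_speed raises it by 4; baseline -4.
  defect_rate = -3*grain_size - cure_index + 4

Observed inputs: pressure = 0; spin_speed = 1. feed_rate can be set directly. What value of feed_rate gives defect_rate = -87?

Substituting into the cure_index equation gives cure_index = feed_rate + 4.
Substituting into the grain_size equation gives grain_size = 2*feed_rate + 8.
defect_rate becomes -7*feed_rate - 24.
Solve -7*feed_rate - 24 = -87: feed_rate = (-87 + 24) / -7 = 9.

feed_rate = 9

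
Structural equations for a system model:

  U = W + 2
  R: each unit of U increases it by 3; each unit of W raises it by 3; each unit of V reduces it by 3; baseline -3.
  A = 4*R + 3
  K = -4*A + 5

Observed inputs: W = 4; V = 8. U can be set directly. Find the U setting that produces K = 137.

U = 2

Intervening on U fixes its value directly, overriding its dependence on W.
Substituting into the R equation gives R = 3*U - 15.
A becomes 12*U - 57.
Substituting into the K equation gives K = -48*U + 233.
Solve -48*U + 233 = 137: U = (137 - 233) / -48 = 2.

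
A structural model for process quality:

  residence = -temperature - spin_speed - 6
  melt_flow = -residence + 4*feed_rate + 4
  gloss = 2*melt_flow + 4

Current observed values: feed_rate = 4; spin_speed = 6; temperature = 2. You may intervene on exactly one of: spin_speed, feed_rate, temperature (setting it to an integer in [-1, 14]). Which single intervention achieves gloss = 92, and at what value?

Intervening on spin_speed: gloss = 2*spin_speed + 60. Reaching 92 requires spin_speed = 16, outside [-1, 14].
Intervening on feed_rate: gloss = 8*feed_rate + 40. Reaching 92 requires feed_rate = 13/2, not an integer.
Intervening on temperature: with other inputs at their observed values, gloss = 2*temperature + 68. Solving for 92 gives temperature = 12, within [-1, 14].

set temperature = 12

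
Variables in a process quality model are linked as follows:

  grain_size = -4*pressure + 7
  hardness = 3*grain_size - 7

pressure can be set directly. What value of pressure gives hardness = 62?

pressure = -4

Substituting into the hardness equation gives hardness = -12*pressure + 14.
Solve -12*pressure + 14 = 62: pressure = (62 - 14) / -12 = -4.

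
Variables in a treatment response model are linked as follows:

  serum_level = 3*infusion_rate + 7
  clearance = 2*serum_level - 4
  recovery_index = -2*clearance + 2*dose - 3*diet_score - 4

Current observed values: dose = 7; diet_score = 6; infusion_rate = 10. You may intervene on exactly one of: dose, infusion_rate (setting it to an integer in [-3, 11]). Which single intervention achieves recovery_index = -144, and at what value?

Intervening on dose: with other inputs at their observed values, recovery_index = 2*dose - 162. Solving for -144 gives dose = 9, within [-3, 11].
Intervening on infusion_rate: recovery_index = -12*infusion_rate - 28. Reaching -144 requires infusion_rate = 29/3, not an integer.

set dose = 9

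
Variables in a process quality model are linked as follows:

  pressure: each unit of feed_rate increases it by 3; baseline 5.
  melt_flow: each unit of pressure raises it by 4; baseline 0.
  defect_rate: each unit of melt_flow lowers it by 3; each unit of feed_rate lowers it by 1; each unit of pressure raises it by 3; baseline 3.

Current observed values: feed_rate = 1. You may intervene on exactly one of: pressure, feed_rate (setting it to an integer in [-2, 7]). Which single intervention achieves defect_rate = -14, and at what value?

Intervening on pressure: defect_rate = -9*pressure + 2. Reaching -14 requires pressure = 16/9, not an integer.
Intervening on feed_rate: with other inputs at their observed values, defect_rate = -28*feed_rate - 42. Solving for -14 gives feed_rate = -1, within [-2, 7].

set feed_rate = -1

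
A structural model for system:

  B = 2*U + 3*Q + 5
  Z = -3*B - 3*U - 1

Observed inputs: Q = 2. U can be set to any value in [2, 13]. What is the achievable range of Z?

-151 to -52

Substituting into the B equation gives B = 2*U + 11.
Substituting into the Z equation gives Z = -9*U - 34.
Linear in U, so extremes are at the endpoints: U = 2 gives Z = -52; U = 13 gives Z = -151.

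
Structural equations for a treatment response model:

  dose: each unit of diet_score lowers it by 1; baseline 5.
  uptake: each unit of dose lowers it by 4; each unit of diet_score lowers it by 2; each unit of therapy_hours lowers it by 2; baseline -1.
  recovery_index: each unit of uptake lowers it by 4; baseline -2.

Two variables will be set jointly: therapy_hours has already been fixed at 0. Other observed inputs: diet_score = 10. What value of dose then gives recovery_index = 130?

With therapy_hours held at 0:
Intervening on dose fixes its value directly, overriding its dependence on diet_score.
Substituting into the uptake equation gives uptake = -4*dose - 21.
This gives recovery_index = 16*dose + 82.
Solve 16*dose + 82 = 130: dose = (130 - 82) / 16 = 3.

dose = 3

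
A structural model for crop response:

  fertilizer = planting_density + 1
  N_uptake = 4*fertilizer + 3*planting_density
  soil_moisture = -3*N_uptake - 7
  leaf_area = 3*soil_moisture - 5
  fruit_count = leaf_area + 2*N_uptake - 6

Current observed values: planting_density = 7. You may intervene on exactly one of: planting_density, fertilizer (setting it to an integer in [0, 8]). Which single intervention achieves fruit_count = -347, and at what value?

Intervening on planting_density: fruit_count = -49*planting_density - 60. Reaching -347 requires planting_density = 41/7, not an integer.
Intervening on fertilizer: with other inputs at their observed values, fruit_count = -28*fertilizer - 179. Solving for -347 gives fertilizer = 6, within [0, 8].

set fertilizer = 6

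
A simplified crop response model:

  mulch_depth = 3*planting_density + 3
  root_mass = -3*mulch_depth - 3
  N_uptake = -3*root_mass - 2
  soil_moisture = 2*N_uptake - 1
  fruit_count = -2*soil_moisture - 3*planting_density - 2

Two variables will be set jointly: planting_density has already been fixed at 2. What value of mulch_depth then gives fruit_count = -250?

With planting_density held at 2:
Intervening on mulch_depth fixes its value directly, overriding its dependence on planting_density.
Substituting into the N_uptake equation gives N_uptake = 9*mulch_depth + 7.
So soil_moisture = 18*mulch_depth + 13.
So fruit_count = -36*mulch_depth - 34.
Solve -36*mulch_depth - 34 = -250: mulch_depth = (-250 + 34) / -36 = 6.

mulch_depth = 6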